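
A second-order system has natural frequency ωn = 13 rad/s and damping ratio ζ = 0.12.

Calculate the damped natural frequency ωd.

ωd = ωn√(1 - ζ²) = 13√(1 - 0.12²) = 12.91 rad/s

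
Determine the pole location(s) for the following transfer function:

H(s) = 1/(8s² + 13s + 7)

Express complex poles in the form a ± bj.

Discriminant = 13² - 4×8×7 = 169 - 224 = -55 < 0, so the poles are a complex conjugate pair s = (-13 ± j√55)/(2×8). Real part = -13/(2×8) = -13/16 = -0.8125; imaginary part = ±√55/(2×8) ≈ 0.4635. Poles: s = -0.8125 ± 0.4635j.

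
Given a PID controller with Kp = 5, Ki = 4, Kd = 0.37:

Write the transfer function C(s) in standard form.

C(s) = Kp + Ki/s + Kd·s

Substituting values: C(s) = 5 + 4/s + 0.37s = (0.37s² + 5s + 4)/s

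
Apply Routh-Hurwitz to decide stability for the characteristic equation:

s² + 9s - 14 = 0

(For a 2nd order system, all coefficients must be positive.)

Coefficients: 1, 9, -14. c=-14 not positive, so system is unstable.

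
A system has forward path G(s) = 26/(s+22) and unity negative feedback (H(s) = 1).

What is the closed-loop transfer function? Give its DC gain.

T(s) = G/(1+GH) = [26/(s+22)] / [1 + 26/(s+22)] = 26/(s+22+26) = 26/(s+48). DC gain = 26/48 = 0.5417.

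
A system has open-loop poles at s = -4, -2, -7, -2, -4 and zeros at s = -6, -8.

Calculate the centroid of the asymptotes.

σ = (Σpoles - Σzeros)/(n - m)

σ = (Σpoles - Σzeros)/(n - m) = (-19 - (-14))/(5 - 2) = -5/3 = -1.67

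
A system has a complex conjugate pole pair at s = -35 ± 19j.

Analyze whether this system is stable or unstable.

Real part of poles is -35 (< 0, left half-plane). Stable.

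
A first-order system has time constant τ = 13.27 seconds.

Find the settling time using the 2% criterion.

For first-order system, 2% settling time ≈ 4τ = 4 × 13.27 = 53.08 s.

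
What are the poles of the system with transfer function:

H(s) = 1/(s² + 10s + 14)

Discriminant = 10² - 4×1×14 = 100 - 56 = 44 > 0, so two distinct real poles. Using quadratic formula: s = (-10 ± √44)/(2×1) = (-10 ± √44)/2, with √44 ≈ 6.6332. s₁ ≈ -1.6834, s₂ ≈ -8.3166. Poles: s₁ = -1.6834, s₂ = -8.3166.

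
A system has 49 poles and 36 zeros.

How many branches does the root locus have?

Root locus has n branches where n = number of poles = 49.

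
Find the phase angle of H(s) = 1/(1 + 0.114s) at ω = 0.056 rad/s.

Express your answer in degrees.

Phase = -arctan(ωτ) = -arctan(0.056 × 0.114) = -0.4°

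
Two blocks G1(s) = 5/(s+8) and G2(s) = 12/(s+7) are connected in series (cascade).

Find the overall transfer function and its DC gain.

Series: multiply transfer functions. G_eq = 5/(s+8) × 12/(s+7) = 60/((s+8)(s+7)). DC gain = 60/(8×7) = 1.0714.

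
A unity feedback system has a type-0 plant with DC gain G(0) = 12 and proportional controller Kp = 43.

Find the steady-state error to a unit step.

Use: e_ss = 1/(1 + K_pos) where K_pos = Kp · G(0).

K_pos = Kp · G(0) = 43 × 12 = 516. e_ss = 1/(1 + 516) = 0.0019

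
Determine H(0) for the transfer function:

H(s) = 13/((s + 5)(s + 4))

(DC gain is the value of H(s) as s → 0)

DC gain = H(0) = 13/(5 × 4) = 13/20 = 0.65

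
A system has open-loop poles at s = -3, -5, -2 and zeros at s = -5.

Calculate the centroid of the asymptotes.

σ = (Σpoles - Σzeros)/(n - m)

σ = (Σpoles - Σzeros)/(n - m) = (-10 - (-5))/(3 - 1) = -5/2 = -2.5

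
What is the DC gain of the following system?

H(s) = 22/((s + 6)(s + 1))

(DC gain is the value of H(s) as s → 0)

DC gain = H(0) = 22/(6 × 1) = 22/6 = 3.6667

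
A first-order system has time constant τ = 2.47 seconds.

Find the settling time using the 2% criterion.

For first-order system, 2% settling time ≈ 4τ = 4 × 2.47 = 9.88 s.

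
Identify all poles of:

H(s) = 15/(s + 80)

Pole is where denominator = 0: s + 80 = 0, so s = -80.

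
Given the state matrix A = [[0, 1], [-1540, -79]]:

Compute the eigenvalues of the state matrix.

det(A - λI) = λ² - (-79)λ + 1540 = (λ - (-44))(λ - (-35)). Eigenvalues: -44, -35.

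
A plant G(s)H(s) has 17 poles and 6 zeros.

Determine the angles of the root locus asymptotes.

n - m = 17 - 6 = 11. Angles: θk = (2k + 1)·180°/11 = 16.36°, 49.09°, 81.82°, 114.55°, 147.27°, 180°, 212.73°, 245.45°, 278.18°, 310.91°, 343.64°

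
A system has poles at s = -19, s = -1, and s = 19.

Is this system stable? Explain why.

Pole(s) at s = 19 are not in the left half-plane. System is unstable.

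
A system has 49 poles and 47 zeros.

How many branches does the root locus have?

Root locus has n branches where n = number of poles = 49.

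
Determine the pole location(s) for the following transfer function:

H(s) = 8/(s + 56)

Pole is where denominator = 0: s + 56 = 0, so s = -56.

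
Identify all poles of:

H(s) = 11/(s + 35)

Pole is where denominator = 0: s + 35 = 0, so s = -35.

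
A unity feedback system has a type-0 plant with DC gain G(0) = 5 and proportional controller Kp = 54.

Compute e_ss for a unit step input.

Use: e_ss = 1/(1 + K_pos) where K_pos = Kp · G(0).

K_pos = Kp · G(0) = 54 × 5 = 270. e_ss = 1/(1 + 270) = 0.0037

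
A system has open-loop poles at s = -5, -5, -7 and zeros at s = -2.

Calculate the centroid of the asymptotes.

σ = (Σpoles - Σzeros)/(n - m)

σ = (Σpoles - Σzeros)/(n - m) = (-17 - (-2))/(3 - 1) = -15/2 = -7.5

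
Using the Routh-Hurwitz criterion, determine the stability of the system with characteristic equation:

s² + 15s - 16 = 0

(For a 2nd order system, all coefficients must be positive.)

Coefficients: 1, 15, -16. c=-16 not positive, so system is unstable.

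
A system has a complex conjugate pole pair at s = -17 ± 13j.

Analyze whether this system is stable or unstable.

Real part of poles is -17 (< 0, left half-plane). Stable.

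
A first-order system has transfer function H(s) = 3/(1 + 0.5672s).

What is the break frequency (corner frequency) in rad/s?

Corner frequency = 1/τ = 1/0.5672 = 1.763 rad/s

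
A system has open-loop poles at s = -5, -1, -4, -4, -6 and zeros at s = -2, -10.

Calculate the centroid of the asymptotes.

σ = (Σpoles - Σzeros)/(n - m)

σ = (Σpoles - Σzeros)/(n - m) = (-20 - (-12))/(5 - 2) = -8/3 = -2.67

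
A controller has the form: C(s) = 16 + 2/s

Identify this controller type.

This is a Proportional-Integral (PI) controller.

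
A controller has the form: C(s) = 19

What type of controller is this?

This is a Proportional (P) controller.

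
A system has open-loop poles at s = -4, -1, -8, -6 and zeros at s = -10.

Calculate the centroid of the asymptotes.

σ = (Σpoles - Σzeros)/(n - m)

σ = (Σpoles - Σzeros)/(n - m) = (-19 - (-10))/(4 - 1) = -9/3 = -3.0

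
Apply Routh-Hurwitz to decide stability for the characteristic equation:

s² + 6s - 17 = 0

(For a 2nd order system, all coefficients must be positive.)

Coefficients: 1, 6, -17. c=-17 not positive, so system is unstable.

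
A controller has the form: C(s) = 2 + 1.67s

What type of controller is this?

This is a Proportional-Derivative (PD) controller.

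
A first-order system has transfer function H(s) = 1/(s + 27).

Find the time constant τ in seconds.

For H(s) = 1/(s + 1/τ), the pole is at -1/τ = -27, so τ = 1/27 = 0.0370 s.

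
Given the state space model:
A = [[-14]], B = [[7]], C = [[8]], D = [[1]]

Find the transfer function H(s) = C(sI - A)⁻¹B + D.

(sI - A)⁻¹ = 1/(s + 14). H(s) = 8×7/(s + 14) + 1 = (s + 70)/(s + 14).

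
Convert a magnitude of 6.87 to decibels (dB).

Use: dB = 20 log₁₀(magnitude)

dB = 20 log₁₀(6.87) = 16.7 dB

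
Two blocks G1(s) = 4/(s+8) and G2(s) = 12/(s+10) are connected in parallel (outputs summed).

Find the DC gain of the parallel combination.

Parallel: G_eq = G1 + G2. DC gain = G1(0) + G2(0) = 4/8 + 12/10 = 0.5 + 1.2 = 1.7.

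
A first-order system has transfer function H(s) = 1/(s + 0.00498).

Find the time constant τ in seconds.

For H(s) = 1/(s + 1/τ), the pole is at -1/τ = -0.00498, so τ = 1/0.00498 = 200.8 s.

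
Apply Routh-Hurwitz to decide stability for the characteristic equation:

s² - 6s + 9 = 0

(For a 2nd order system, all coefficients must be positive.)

Coefficients: 1, -6, 9. b=-6 not positive, so system is unstable.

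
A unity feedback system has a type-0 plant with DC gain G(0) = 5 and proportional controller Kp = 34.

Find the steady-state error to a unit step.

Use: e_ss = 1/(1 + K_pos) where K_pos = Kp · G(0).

K_pos = Kp · G(0) = 34 × 5 = 170. e_ss = 1/(1 + 170) = 0.0058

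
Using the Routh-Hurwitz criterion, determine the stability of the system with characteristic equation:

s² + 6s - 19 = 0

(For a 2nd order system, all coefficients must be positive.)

Coefficients: 1, 6, -19. c=-19 not positive, so system is unstable.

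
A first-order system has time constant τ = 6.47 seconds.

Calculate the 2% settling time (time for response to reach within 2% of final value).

For first-order system, 2% settling time ≈ 4τ = 4 × 6.47 = 25.88 s.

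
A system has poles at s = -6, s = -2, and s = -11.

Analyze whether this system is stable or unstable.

All poles are in the left half-plane. System is stable.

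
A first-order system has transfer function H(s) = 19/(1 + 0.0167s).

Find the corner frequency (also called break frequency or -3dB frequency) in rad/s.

Corner frequency = 1/τ = 1/0.0167 = 59.88 rad/s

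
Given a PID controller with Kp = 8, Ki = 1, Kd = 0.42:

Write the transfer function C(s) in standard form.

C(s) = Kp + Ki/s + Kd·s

Substituting values: C(s) = 8 + 1/s + 0.42s = (0.42s² + 8s + 1)/s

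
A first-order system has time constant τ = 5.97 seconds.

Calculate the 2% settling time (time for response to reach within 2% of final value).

For first-order system, 2% settling time ≈ 4τ = 4 × 5.97 = 23.88 s.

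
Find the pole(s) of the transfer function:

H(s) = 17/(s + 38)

Pole is where denominator = 0: s + 38 = 0, so s = -38.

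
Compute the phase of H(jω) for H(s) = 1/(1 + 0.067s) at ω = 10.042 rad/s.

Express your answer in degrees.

Phase = -arctan(ωτ) = -arctan(10.042 × 0.067) = -33.9°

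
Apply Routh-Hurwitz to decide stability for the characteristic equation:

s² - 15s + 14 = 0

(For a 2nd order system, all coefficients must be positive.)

Coefficients: 1, -15, 14. b=-15 not positive, so system is unstable.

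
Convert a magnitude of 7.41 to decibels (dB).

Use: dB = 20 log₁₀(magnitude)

dB = 20 log₁₀(7.41) = 17.4 dB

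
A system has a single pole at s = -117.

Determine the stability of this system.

Pole at s = -117 is in the left half-plane. Stable.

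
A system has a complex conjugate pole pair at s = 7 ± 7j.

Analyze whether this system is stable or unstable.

Real part of poles is 7 (> 0, right half-plane). Unstable.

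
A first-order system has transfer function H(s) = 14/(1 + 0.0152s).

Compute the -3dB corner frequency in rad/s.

Corner frequency = 1/τ = 1/0.0152 = 65.789 rad/s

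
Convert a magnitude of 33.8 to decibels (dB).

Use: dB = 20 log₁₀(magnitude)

dB = 20 log₁₀(33.8) = 30.6 dB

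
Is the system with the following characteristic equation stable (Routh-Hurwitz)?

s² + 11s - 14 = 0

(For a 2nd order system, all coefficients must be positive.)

Coefficients: 1, 11, -14. c=-14 not positive, so system is unstable.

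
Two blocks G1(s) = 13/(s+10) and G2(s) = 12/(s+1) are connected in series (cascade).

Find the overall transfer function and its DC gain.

Series: multiply transfer functions. G_eq = 13/(s+10) × 12/(s+1) = 156/((s+10)(s+1)). DC gain = 156/(10×1) = 15.6.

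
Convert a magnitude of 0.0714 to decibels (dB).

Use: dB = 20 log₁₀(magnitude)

dB = 20 log₁₀(0.0714) = -22.9 dB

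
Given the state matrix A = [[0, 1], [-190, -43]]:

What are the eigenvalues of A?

det(A - λI) = λ² - (-43)λ + 190 = (λ - (-5))(λ - (-38)). Eigenvalues: -5, -38.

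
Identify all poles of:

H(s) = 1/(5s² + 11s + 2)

Discriminant = 11² - 4×5×2 = 121 - 40 = 81 > 0, so two distinct real poles. Using quadratic formula: s = (-11 ± √81)/(2×5) = (-11 ± √81)/10, with √81 = 9. s₁ = -2/10 = -0.2, s₂ = -20/10 = -2. Poles: s₁ = -0.2, s₂ = -2.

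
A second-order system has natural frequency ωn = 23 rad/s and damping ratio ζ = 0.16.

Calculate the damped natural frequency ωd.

ωd = ωn√(1 - ζ²) = 23√(1 - 0.16²) = 22.7 rad/s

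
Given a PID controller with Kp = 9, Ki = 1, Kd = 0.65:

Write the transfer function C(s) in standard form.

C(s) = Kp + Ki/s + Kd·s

Substituting values: C(s) = 9 + 1/s + 0.65s = (0.65s² + 9s + 1)/s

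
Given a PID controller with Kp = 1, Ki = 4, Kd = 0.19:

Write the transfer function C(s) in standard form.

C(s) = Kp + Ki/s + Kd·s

Substituting values: C(s) = 1 + 4/s + 0.19s = (0.19s² + s + 4)/s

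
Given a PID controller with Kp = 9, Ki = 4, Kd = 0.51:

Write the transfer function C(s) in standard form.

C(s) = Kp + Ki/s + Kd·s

Substituting values: C(s) = 9 + 4/s + 0.51s = (0.51s² + 9s + 4)/s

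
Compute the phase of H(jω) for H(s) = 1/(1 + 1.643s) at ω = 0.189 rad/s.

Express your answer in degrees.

Phase = -arctan(ωτ) = -arctan(0.189 × 1.643) = -17.3°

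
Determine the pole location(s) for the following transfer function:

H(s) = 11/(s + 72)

Pole is where denominator = 0: s + 72 = 0, so s = -72.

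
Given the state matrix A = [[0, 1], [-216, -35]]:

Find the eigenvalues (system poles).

det(A - λI) = λ² - (-35)λ + 216 = (λ - (-8))(λ - (-27)). Eigenvalues: -8, -27.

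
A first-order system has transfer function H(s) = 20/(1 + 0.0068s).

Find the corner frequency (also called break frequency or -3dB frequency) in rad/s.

Corner frequency = 1/τ = 1/0.0068 = 147.059 rad/s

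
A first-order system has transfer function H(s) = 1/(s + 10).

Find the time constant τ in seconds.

For H(s) = 1/(s + 1/τ), the pole is at -1/τ = -10, so τ = 1/10 = 0.1 s.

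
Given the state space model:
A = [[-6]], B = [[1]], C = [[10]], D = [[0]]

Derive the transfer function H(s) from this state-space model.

(sI - A)⁻¹ = 1/(s + 6). H(s) = 10 × 1/(s + 6) + 0 = 10/(s + 6).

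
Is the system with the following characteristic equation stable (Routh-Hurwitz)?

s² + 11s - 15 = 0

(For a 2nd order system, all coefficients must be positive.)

Coefficients: 1, 11, -15. c=-15 not positive, so system is unstable.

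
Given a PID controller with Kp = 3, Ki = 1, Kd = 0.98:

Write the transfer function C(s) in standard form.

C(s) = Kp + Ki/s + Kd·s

Substituting values: C(s) = 3 + 1/s + 0.98s = (0.98s² + 3s + 1)/s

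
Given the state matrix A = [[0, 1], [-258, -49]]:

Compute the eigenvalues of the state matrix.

det(A - λI) = λ² - (-49)λ + 258 = (λ - (-6))(λ - (-43)). Eigenvalues: -6, -43.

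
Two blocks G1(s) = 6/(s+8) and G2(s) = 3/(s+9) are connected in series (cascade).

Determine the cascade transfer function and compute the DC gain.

Series: multiply transfer functions. G_eq = 6/(s+8) × 3/(s+9) = 18/((s+8)(s+9)). DC gain = 18/(8×9) = 0.25.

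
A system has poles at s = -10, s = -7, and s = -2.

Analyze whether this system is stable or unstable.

All poles are in the left half-plane. System is stable.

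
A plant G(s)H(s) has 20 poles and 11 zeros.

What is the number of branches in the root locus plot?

Root locus has n branches where n = number of poles = 20.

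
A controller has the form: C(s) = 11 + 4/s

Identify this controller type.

This is a Proportional-Integral (PI) controller.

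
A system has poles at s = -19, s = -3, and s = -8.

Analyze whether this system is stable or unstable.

All poles are in the left half-plane. System is stable.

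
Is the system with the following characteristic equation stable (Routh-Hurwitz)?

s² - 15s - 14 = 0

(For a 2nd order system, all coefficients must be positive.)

Coefficients: 1, -15, -14. b=-15, c=-14 not positive, so system is unstable.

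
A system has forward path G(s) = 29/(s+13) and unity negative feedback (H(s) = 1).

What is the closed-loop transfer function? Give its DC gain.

T(s) = G/(1+GH) = [29/(s+13)] / [1 + 29/(s+13)] = 29/(s+13+29) = 29/(s+42). DC gain = 29/42 = 0.6905.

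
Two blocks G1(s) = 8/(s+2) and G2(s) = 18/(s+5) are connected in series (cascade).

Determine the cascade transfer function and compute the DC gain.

Series: multiply transfer functions. G_eq = 8/(s+2) × 18/(s+5) = 144/((s+2)(s+5)). DC gain = 144/(2×5) = 14.4.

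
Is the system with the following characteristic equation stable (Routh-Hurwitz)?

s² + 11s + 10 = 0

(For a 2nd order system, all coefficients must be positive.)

Coefficients: 1, 11, 10. All positive, so system is stable.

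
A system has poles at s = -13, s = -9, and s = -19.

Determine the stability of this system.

All poles are in the left half-plane. System is stable.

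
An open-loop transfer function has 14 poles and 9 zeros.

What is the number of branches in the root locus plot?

Root locus has n branches where n = number of poles = 14.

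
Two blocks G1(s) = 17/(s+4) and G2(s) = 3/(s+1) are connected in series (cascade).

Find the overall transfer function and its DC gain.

Series: multiply transfer functions. G_eq = 17/(s+4) × 3/(s+1) = 51/((s+4)(s+1)). DC gain = 51/(4×1) = 12.75.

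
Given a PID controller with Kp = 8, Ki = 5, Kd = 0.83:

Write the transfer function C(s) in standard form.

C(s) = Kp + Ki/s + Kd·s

Substituting values: C(s) = 8 + 5/s + 0.83s = (0.83s² + 8s + 5)/s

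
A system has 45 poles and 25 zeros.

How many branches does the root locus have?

Root locus has n branches where n = number of poles = 45.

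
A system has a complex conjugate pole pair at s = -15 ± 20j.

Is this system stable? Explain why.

Real part of poles is -15 (< 0, left half-plane). Stable.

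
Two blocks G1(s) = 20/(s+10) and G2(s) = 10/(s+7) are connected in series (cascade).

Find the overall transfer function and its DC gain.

Series: multiply transfer functions. G_eq = 20/(s+10) × 10/(s+7) = 200/((s+10)(s+7)). DC gain = 200/(10×7) = 2.8571.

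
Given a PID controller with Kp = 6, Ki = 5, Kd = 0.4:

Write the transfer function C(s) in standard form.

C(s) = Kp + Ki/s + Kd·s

Substituting values: C(s) = 6 + 5/s + 0.4s = (0.4s² + 6s + 5)/s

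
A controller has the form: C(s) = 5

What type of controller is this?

This is a Proportional (P) controller.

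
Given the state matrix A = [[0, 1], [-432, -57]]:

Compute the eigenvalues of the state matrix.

det(A - λI) = λ² - (-57)λ + 432 = (λ - (-9))(λ - (-48)). Eigenvalues: -9, -48.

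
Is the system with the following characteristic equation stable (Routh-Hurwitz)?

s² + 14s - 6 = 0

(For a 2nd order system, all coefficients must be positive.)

Coefficients: 1, 14, -6. c=-6 not positive, so system is unstable.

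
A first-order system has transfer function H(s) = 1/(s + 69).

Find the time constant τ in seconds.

For H(s) = 1/(s + 1/τ), the pole is at -1/τ = -69, so τ = 1/69 = 0.0145 s.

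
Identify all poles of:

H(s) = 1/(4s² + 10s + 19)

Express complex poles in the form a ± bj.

Discriminant = 10² - 4×4×19 = 100 - 304 = -204 < 0, so the poles are a complex conjugate pair s = (-10 ± j√204)/(2×4). Real part = -10/(2×4) = -10/8 = -1.25; imaginary part = ±√204/(2×4) ≈ 1.7854. Poles: s = -1.25 ± 1.7854j.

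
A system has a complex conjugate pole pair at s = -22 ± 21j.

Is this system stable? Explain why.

Real part of poles is -22 (< 0, left half-plane). Stable.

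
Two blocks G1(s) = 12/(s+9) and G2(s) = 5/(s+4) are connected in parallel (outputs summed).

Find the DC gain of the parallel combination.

Parallel: G_eq = G1 + G2. DC gain = G1(0) + G2(0) = 12/9 + 5/4 = 1.3333 + 1.25 = 2.5833.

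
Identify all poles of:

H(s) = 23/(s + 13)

Pole is where denominator = 0: s + 13 = 0, so s = -13.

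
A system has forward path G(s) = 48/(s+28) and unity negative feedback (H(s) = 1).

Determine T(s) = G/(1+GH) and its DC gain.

T(s) = G/(1+GH) = [48/(s+28)] / [1 + 48/(s+28)] = 48/(s+28+48) = 48/(s+76). DC gain = 48/76 = 0.6316.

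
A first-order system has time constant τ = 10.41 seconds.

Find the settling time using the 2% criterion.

For first-order system, 2% settling time ≈ 4τ = 4 × 10.41 = 41.64 s.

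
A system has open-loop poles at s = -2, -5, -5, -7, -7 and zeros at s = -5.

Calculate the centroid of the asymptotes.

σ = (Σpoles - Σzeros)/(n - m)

σ = (Σpoles - Σzeros)/(n - m) = (-26 - (-5))/(5 - 1) = -21/4 = -5.25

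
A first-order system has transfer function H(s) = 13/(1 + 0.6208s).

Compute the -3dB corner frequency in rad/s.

Corner frequency = 1/τ = 1/0.6208 = 1.611 rad/s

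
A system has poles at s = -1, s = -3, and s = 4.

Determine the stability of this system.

Pole(s) at s = 4 are not in the left half-plane. System is unstable.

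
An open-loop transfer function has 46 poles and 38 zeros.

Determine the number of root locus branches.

Root locus has n branches where n = number of poles = 46.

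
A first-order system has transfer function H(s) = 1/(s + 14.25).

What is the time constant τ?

For H(s) = 1/(s + 1/τ), the pole is at -1/τ = -14.25, so τ = 1/14.25 = 0.0702 s.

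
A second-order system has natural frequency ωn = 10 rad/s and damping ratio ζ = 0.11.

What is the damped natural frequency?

ωd = ωn√(1 - ζ²) = 10√(1 - 0.11²) = 9.94 rad/s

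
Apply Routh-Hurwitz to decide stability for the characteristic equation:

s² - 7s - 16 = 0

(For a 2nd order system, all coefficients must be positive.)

Coefficients: 1, -7, -16. b=-7, c=-16 not positive, so system is unstable.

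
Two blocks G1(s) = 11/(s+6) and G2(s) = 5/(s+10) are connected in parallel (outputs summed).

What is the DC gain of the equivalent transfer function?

Parallel: G_eq = G1 + G2. DC gain = G1(0) + G2(0) = 11/6 + 5/10 = 1.8333 + 0.5 = 2.3333.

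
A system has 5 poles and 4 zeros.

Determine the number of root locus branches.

Root locus has n branches where n = number of poles = 5.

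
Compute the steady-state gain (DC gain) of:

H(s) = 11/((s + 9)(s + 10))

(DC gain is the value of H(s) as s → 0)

DC gain = H(0) = 11/(9 × 10) = 11/90 = 0.1222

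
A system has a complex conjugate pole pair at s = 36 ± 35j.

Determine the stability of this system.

Real part of poles is 36 (> 0, right half-plane). Unstable.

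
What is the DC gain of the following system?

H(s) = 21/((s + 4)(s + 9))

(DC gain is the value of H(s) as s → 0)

DC gain = H(0) = 21/(4 × 9) = 21/36 = 0.5833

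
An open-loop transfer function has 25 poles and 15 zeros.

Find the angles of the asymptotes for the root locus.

n - m = 25 - 15 = 10. Angles: θk = (2k + 1)·180°/10 = 18°, 54°, 90°, 126°, 162°, 198°, 234°, 270°, 306°, 342°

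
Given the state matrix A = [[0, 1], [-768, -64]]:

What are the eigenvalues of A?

det(A - λI) = λ² - (-64)λ + 768 = (λ - (-48))(λ - (-16)). Eigenvalues: -48, -16.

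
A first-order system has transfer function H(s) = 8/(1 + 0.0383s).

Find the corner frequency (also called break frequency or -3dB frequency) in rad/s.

Corner frequency = 1/τ = 1/0.0383 = 26.11 rad/s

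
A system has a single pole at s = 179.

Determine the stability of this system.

Pole at s = 179 is in the right half-plane. Unstable.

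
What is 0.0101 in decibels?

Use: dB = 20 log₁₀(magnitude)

dB = 20 log₁₀(0.0101) = -39.9 dB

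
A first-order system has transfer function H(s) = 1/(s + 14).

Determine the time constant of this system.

For H(s) = 1/(s + 1/τ), the pole is at -1/τ = -14, so τ = 1/14 = 0.0714 s.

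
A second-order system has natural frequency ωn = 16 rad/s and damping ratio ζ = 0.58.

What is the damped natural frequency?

ωd = ωn√(1 - ζ²) = 16√(1 - 0.58²) = 13.03 rad/s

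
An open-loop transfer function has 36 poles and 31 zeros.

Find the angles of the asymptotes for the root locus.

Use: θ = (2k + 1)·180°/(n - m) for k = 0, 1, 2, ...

n - m = 36 - 31 = 5. Angles: θk = (2k + 1)·180°/5 = 36°, 108°, 180°, 252°, 324°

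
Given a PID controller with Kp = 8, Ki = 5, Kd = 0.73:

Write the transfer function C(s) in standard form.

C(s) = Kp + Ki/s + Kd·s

Substituting values: C(s) = 8 + 5/s + 0.73s = (0.73s² + 8s + 5)/s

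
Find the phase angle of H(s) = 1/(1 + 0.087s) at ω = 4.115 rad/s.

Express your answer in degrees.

Phase = -arctan(ωτ) = -arctan(4.115 × 0.087) = -19.7°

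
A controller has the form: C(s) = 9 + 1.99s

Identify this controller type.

This is a Proportional-Derivative (PD) controller.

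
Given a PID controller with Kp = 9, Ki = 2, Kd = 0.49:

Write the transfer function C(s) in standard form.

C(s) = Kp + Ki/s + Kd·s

Substituting values: C(s) = 9 + 2/s + 0.49s = (0.49s² + 9s + 2)/s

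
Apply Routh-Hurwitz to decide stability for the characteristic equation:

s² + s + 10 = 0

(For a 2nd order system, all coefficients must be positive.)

Coefficients: 1, 1, 10. All positive, so system is stable.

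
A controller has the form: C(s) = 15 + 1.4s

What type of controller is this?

This is a Proportional-Derivative (PD) controller.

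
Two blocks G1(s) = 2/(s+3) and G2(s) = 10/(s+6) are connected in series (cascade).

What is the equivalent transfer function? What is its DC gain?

Series: multiply transfer functions. G_eq = 2/(s+3) × 10/(s+6) = 20/((s+3)(s+6)). DC gain = 20/(3×6) = 1.1111.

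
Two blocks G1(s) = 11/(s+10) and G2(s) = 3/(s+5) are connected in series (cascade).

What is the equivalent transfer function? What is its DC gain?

Series: multiply transfer functions. G_eq = 11/(s+10) × 3/(s+5) = 33/((s+10)(s+5)). DC gain = 33/(10×5) = 0.66.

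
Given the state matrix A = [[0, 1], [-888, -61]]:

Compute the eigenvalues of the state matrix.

det(A - λI) = λ² - (-61)λ + 888 = (λ - (-24))(λ - (-37)). Eigenvalues: -24, -37.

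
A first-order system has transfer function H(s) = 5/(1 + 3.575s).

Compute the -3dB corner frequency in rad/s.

Corner frequency = 1/τ = 1/3.575 = 0.28 rad/s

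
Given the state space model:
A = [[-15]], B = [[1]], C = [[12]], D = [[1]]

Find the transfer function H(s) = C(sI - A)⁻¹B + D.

(sI - A)⁻¹ = 1/(s + 15). H(s) = 12×1/(s + 15) + 1 = (s + 27)/(s + 15).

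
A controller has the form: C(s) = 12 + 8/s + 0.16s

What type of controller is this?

This is a Proportional-Integral-Derivative (PID) controller.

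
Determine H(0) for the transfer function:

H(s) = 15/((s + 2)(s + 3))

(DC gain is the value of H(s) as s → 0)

DC gain = H(0) = 15/(2 × 3) = 15/6 = 2.5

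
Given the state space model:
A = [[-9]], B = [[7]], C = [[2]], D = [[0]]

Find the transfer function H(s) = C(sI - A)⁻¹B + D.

(sI - A)⁻¹ = 1/(s + 9). H(s) = 2 × 7/(s + 9) + 0 = 14/(s + 9).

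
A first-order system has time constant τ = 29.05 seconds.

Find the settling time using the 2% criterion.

For first-order system, 2% settling time ≈ 4τ = 4 × 29.05 = 116.2 s.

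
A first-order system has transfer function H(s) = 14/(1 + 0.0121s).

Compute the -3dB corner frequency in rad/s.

Corner frequency = 1/τ = 1/0.0121 = 82.645 rad/s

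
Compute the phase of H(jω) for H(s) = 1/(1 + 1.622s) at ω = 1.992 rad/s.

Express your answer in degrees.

Phase = -arctan(ωτ) = -arctan(1.992 × 1.622) = -72.8°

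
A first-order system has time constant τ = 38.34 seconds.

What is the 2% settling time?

For first-order system, 2% settling time ≈ 4τ = 4 × 38.34 = 153.36 s.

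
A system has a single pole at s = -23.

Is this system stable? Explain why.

Pole at s = -23 is in the left half-plane. Stable.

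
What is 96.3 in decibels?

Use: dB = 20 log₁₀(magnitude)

dB = 20 log₁₀(96.3) = 39.7 dB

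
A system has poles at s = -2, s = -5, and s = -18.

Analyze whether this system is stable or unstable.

All poles are in the left half-plane. System is stable.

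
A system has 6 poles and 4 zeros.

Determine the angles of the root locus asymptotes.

n - m = 6 - 4 = 2. Angles: θk = (2k + 1)·180°/2 = 90°, 270°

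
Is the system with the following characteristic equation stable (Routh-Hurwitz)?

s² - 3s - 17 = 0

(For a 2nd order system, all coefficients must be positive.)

Coefficients: 1, -3, -17. b=-3, c=-17 not positive, so system is unstable.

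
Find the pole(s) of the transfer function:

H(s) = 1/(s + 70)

Pole is where denominator = 0: s + 70 = 0, so s = -70.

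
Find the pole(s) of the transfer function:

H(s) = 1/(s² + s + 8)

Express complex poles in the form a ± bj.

Discriminant = 1² - 4×1×8 = 1 - 32 = -31 < 0, so the poles are a complex conjugate pair s = (-1 ± j√31)/(2×1). Real part = -1/(2×1) = -1/2 = -0.5; imaginary part = ±√31/(2×1) ≈ 2.7839. Poles: s = -0.5 ± 2.7839j.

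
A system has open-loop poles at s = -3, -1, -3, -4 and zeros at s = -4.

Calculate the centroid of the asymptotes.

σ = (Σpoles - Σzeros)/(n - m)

σ = (Σpoles - Σzeros)/(n - m) = (-11 - (-4))/(4 - 1) = -7/3 = -2.33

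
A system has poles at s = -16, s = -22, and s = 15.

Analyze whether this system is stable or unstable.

Pole(s) at s = 15 are not in the left half-plane. System is unstable.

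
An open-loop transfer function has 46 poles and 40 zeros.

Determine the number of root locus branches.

Root locus has n branches where n = number of poles = 46.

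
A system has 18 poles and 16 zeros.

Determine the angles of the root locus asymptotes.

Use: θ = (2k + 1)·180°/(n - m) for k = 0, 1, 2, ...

n - m = 18 - 16 = 2. Angles: θk = (2k + 1)·180°/2 = 90°, 270°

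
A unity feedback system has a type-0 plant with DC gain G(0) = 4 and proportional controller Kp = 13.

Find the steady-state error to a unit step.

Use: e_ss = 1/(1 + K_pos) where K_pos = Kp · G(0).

K_pos = Kp · G(0) = 13 × 4 = 52. e_ss = 1/(1 + 52) = 0.0189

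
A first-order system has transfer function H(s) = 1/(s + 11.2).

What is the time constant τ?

For H(s) = 1/(s + 1/τ), the pole is at -1/τ = -11.2, so τ = 1/11.2 = 0.0893 s.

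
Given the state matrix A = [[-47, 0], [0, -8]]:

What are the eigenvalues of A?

For diagonal matrix, eigenvalues are diagonal entries: λ₁ = -47, λ₂ = -8.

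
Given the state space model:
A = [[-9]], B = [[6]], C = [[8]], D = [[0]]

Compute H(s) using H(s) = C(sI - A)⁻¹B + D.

(sI - A)⁻¹ = 1/(s + 9). H(s) = 8 × 6/(s + 9) + 0 = 48/(s + 9).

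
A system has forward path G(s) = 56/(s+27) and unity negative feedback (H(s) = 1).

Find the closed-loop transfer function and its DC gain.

T(s) = G/(1+GH) = [56/(s+27)] / [1 + 56/(s+27)] = 56/(s+27+56) = 56/(s+83). DC gain = 56/83 = 0.6747.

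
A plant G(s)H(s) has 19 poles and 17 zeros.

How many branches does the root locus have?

Root locus has n branches where n = number of poles = 19.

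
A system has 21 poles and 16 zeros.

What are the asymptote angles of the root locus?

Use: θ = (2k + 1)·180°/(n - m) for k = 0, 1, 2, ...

n - m = 21 - 16 = 5. Angles: θk = (2k + 1)·180°/5 = 36°, 108°, 180°, 252°, 324°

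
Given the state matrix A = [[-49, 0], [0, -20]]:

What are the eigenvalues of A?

For diagonal matrix, eigenvalues are diagonal entries: λ₁ = -49, λ₂ = -20.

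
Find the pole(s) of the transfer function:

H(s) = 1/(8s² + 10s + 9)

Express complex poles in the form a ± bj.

Discriminant = 10² - 4×8×9 = 100 - 288 = -188 < 0, so the poles are a complex conjugate pair s = (-10 ± j√188)/(2×8). Real part = -10/(2×8) = -10/16 = -0.625; imaginary part = ±√188/(2×8) ≈ 0.8570. Poles: s = -0.625 ± 0.8570j.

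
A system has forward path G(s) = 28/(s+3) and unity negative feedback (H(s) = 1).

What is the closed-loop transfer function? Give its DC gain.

T(s) = G/(1+GH) = [28/(s+3)] / [1 + 28/(s+3)] = 28/(s+3+28) = 28/(s+31). DC gain = 28/31 = 0.9032.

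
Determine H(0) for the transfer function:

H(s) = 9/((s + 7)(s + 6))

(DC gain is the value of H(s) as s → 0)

DC gain = H(0) = 9/(7 × 6) = 9/42 = 0.2143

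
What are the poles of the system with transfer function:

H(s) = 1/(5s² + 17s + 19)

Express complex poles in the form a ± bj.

Discriminant = 17² - 4×5×19 = 289 - 380 = -91 < 0, so the poles are a complex conjugate pair s = (-17 ± j√91)/(2×5). Real part = -17/(2×5) = -17/10 = -1.7; imaginary part = ±√91/(2×5) ≈ 0.9539. Poles: s = -1.7 ± 0.9539j.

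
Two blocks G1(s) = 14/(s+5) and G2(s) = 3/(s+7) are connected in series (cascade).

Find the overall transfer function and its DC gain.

Series: multiply transfer functions. G_eq = 14/(s+5) × 3/(s+7) = 42/((s+5)(s+7)). DC gain = 42/(5×7) = 1.2.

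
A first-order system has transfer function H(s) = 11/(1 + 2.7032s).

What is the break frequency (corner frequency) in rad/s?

Corner frequency = 1/τ = 1/2.7032 = 0.37 rad/s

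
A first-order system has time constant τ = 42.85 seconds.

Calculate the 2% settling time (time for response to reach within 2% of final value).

For first-order system, 2% settling time ≈ 4τ = 4 × 42.85 = 171.4 s.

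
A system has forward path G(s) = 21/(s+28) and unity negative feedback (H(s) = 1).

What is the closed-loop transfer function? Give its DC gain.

T(s) = G/(1+GH) = [21/(s+28)] / [1 + 21/(s+28)] = 21/(s+28+21) = 21/(s+49). DC gain = 21/49 = 0.4286.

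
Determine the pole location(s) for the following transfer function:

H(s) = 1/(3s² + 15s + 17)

Discriminant = 15² - 4×3×17 = 225 - 204 = 21 > 0, so two distinct real poles. Using quadratic formula: s = (-15 ± √21)/(2×3) = (-15 ± √21)/6, with √21 ≈ 4.5826. s₁ ≈ -1.7362, s₂ ≈ -3.2638. Poles: s₁ = -1.7362, s₂ = -3.2638.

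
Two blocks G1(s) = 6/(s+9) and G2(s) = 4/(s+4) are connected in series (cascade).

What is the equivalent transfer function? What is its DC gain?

Series: multiply transfer functions. G_eq = 6/(s+9) × 4/(s+4) = 24/((s+9)(s+4)). DC gain = 24/(9×4) = 0.6667.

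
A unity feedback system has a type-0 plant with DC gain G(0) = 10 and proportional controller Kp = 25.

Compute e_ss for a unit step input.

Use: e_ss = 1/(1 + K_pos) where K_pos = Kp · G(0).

K_pos = Kp · G(0) = 25 × 10 = 250. e_ss = 1/(1 + 250) = 0.0040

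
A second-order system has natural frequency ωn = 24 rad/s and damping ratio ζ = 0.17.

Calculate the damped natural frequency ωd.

ωd = ωn√(1 - ζ²) = 24√(1 - 0.17²) = 23.65 rad/s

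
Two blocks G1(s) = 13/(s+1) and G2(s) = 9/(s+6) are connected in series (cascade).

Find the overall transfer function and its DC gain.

Series: multiply transfer functions. G_eq = 13/(s+1) × 9/(s+6) = 117/((s+1)(s+6)). DC gain = 117/(1×6) = 19.5.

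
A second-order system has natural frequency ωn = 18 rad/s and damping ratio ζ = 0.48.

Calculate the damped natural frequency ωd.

ωd = ωn√(1 - ζ²) = 18√(1 - 0.48²) = 15.79 rad/s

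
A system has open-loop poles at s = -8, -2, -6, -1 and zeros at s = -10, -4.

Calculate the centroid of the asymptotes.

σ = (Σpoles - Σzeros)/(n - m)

σ = (Σpoles - Σzeros)/(n - m) = (-17 - (-14))/(4 - 2) = -3/2 = -1.5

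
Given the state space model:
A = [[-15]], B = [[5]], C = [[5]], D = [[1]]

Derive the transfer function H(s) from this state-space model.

(sI - A)⁻¹ = 1/(s + 15). H(s) = 5×5/(s + 15) + 1 = (s + 40)/(s + 15).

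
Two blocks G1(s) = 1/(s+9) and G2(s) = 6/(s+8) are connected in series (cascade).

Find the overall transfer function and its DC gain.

Series: multiply transfer functions. G_eq = 1/(s+9) × 6/(s+8) = 6/((s+9)(s+8)). DC gain = 6/(9×8) = 0.0833.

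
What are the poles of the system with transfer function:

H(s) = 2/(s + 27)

Pole is where denominator = 0: s + 27 = 0, so s = -27.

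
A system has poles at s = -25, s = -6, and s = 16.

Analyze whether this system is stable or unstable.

Pole(s) at s = 16 are not in the left half-plane. System is unstable.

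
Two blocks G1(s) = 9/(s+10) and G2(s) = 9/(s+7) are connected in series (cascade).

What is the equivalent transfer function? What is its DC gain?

Series: multiply transfer functions. G_eq = 9/(s+10) × 9/(s+7) = 81/((s+10)(s+7)). DC gain = 81/(10×7) = 1.1571.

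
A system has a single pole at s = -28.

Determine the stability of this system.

Pole at s = -28 is in the left half-plane. Stable.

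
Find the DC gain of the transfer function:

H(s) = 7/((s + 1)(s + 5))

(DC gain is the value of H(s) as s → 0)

DC gain = H(0) = 7/(1 × 5) = 7/5 = 1.4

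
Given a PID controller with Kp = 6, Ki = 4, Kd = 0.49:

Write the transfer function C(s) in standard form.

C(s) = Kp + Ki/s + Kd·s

Substituting values: C(s) = 6 + 4/s + 0.49s = (0.49s² + 6s + 4)/s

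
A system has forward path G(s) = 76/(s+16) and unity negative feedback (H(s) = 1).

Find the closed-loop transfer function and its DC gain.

T(s) = G/(1+GH) = [76/(s+16)] / [1 + 76/(s+16)] = 76/(s+16+76) = 76/(s+92). DC gain = 76/92 = 0.8261.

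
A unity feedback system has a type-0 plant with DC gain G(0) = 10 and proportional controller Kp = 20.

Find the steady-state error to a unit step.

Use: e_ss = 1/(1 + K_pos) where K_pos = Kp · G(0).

K_pos = Kp · G(0) = 20 × 10 = 200. e_ss = 1/(1 + 200) = 0.0050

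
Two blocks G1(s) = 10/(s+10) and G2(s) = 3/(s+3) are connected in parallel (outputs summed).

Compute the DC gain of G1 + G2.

Parallel: G_eq = G1 + G2. DC gain = G1(0) + G2(0) = 10/10 + 3/3 = 1 + 1 = 2.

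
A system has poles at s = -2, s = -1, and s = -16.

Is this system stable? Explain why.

All poles are in the left half-plane. System is stable.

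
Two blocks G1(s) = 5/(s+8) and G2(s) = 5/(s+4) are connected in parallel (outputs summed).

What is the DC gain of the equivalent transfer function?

Parallel: G_eq = G1 + G2. DC gain = G1(0) + G2(0) = 5/8 + 5/4 = 0.625 + 1.25 = 1.875.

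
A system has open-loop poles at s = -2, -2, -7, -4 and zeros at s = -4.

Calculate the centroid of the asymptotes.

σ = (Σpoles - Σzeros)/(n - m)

σ = (Σpoles - Σzeros)/(n - m) = (-15 - (-4))/(4 - 1) = -11/3 = -3.67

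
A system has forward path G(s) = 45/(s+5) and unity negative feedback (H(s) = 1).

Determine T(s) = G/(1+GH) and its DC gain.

T(s) = G/(1+GH) = [45/(s+5)] / [1 + 45/(s+5)] = 45/(s+5+45) = 45/(s+50). DC gain = 45/50 = 0.9.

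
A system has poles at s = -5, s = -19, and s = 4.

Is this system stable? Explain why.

Pole(s) at s = 4 are not in the left half-plane. System is unstable.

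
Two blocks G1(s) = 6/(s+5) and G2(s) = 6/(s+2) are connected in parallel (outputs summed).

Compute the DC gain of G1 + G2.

Parallel: G_eq = G1 + G2. DC gain = G1(0) + G2(0) = 6/5 + 6/2 = 1.2 + 3 = 4.2.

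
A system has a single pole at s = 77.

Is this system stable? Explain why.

Pole at s = 77 is in the right half-plane. Unstable.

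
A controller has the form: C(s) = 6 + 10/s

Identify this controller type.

This is a Proportional-Integral (PI) controller.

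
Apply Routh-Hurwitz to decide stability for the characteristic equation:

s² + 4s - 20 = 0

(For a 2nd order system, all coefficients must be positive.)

Coefficients: 1, 4, -20. c=-20 not positive, so system is unstable.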